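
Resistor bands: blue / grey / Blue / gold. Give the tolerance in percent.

±5%

The last band, gold, is the tolerance band.
Gold corresponds to ±5%.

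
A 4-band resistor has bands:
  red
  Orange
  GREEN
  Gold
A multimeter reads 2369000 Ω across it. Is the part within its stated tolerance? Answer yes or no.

yes

Red → 2 (first significant figure)
Orange → 3 (second significant figure)
Green → ×10^5 multiplier
Gold → ±5% tolerance
23 × 100000 = 2300000 Ω
Allowed range: 2185000 Ω to 2415000 Ω.
2369000 Ω lies inside that range.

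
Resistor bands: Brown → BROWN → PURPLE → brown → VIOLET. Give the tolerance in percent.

±0.1%

The last band, violet, is the tolerance band.
Violet corresponds to ±0.1%.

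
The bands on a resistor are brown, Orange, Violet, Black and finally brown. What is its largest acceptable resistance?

Brown → 1 (first significant figure)
Orange → 3 (second significant figure)
Violet → 7 (third significant figure)
Black → ×1 multiplier
Brown → ±1% tolerance
137 × 1 = 137 Ω
Largest = 137 × (1 + 1/100) = 138.37 Ω.

138.37 Ω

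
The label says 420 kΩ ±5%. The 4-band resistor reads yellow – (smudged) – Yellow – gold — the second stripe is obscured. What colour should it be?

420000 Ω = 42 × 10^4.
The second band gives digit 2 of the significand, and 2 is red.

red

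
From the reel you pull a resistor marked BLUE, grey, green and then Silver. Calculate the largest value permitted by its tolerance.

7480000 Ω

Blue → 6 (first significant figure)
Grey → 8 (second significant figure)
Green → ×10^5 multiplier
Silver → ±10% tolerance
68 × 100000 = 6800000 Ω
Largest = 6800000 × (1 + 10/100) = 7480000 Ω.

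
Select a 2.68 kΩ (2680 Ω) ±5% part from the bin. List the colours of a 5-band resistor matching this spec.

2680 Ω = 268 × 10^1.
2 → red
6 → blue
8 → grey
Multiplier 10^1 → brown.
±5% tolerance → gold.

red, blue, grey, brown, gold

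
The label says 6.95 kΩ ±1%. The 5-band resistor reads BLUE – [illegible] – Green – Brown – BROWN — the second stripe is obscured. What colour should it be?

white

6950 Ω = 695 × 10^1.
The second band gives digit 9 of the significand, and 9 is white.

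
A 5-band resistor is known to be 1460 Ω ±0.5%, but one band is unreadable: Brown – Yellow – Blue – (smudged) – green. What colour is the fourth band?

brown

1460 Ω = 146 × 10^1.
The fourth band is the multiplier, 10^1, which is brown.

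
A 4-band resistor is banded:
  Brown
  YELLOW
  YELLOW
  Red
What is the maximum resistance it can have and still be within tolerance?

142800 Ω

Brown → 1 (first significant figure)
Yellow → 4 (second significant figure)
Yellow → ×10^4 multiplier
Red → ±2% tolerance
14 × 10000 = 140000 Ω
Maximum = 140000 × (1 + 2/100) = 142800 Ω.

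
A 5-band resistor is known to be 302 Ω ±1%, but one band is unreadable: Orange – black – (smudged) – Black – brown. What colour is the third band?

red

302 Ω = 302 × 10^0.
The third band gives digit 2 of the significand, and 2 is red.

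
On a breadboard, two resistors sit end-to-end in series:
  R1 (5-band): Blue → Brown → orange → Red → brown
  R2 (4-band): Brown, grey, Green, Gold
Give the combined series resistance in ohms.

R1: blue, brown, orange → 613; red ×10^2 → 61300 Ω.
R2: brown, grey → 18; green ×10^5 → 1800000 Ω.
Series: 61300 + 1800000 = 1861300 Ω.

1861300 Ω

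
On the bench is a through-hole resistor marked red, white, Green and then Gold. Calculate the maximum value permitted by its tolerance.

3045000 Ω

Red → 2 (first significant figure)
White → 9 (second significant figure)
Green → ×10^5 multiplier
Gold → ±5% tolerance
29 × 100000 = 2900000 Ω
Maximum = 2900000 × (1 + 5/100) = 3045000 Ω.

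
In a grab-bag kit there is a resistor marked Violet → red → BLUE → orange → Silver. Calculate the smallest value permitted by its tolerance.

Violet → 7 (first significant figure)
Red → 2 (second significant figure)
Blue → 6 (third significant figure)
Orange → ×10^3 multiplier
Silver → ±10% tolerance
726 × 1000 = 726000 Ω
Smallest = 726000 × (1 − 10/100) = 653400 Ω.

653400 Ω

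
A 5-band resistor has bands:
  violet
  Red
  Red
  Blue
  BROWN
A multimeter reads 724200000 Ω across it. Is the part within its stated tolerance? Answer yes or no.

yes

Violet → 7 (first significant figure)
Red → 2 (second significant figure)
Red → 2 (third significant figure)
Blue → ×10^6 multiplier
Brown → ±1% tolerance
722 × 1000000 = 722000000 Ω
Allowed range: 714780000 Ω to 729220000 Ω.
724200000 Ω lies inside that range.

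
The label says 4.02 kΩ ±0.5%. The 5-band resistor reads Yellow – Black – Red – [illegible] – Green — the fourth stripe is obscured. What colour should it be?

4020 Ω = 402 × 10^1.
The fourth band is the multiplier, 10^1, which is brown.

brown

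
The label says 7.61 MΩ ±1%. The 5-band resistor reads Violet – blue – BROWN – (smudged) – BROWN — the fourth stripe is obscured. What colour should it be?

7610000 Ω = 761 × 10^4.
The fourth band is the multiplier, 10^4, which is yellow.

yellow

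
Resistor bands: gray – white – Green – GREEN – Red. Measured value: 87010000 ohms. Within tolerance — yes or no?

no

Grey → 8 (first significant figure)
White → 9 (second significant figure)
Green → 5 (third significant figure)
Green → ×10^5 multiplier
Red → ±2% tolerance
895 × 100000 = 89500000 Ω
Allowed range: 87710000 Ω to 91290000 Ω.
87010000 ohms lies outside that range.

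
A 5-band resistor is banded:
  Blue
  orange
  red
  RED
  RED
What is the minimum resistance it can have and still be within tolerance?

61936 Ω

Blue → 6 (first significant figure)
Orange → 3 (second significant figure)
Red → 2 (third significant figure)
Red → ×10^2 multiplier
Red → ±2% tolerance
632 × 100 = 63200 Ω
Minimum = 63200 × (1 − 2/100) = 61936 Ω.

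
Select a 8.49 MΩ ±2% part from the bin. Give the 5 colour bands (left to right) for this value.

grey, yellow, white, yellow, red

8490000 Ω = 849 × 10^4.
8 → grey
4 → yellow
9 → white
Multiplier 10^4 → yellow.
±2% tolerance → red.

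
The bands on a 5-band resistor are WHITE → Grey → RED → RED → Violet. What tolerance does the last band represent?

±0.1%

The last band, violet, is the tolerance band.
Violet corresponds to ±0.1%.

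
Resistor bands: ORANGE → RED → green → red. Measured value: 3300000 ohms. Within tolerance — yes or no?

no

Orange → 3 (first significant figure)
Red → 2 (second significant figure)
Green → ×10^5 multiplier
Red → ±2% tolerance
32 × 100000 = 3200000 Ω
Allowed range: 3136000 Ω to 3264000 Ω.
3300000 ohms lies outside that range.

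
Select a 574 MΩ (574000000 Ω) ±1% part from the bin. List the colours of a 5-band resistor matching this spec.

574000000 Ω = 574 × 10^6.
5 → green
7 → violet
4 → yellow
Multiplier 10^6 → blue.
±1% tolerance → brown.

green, violet, yellow, blue, brown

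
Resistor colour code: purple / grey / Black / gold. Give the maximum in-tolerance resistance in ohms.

Violet → 7 (first significant figure)
Grey → 8 (second significant figure)
Black → ×1 multiplier
Gold → ±5% tolerance
78 × 1 = 78 Ω
Maximum = 78 × (1 + 5/100) = 81.9 Ω.

81.9 Ω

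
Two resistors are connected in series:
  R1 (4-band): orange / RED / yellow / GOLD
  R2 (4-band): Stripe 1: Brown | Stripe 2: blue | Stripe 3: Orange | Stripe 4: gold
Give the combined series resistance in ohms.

R1: orange, red → 32; yellow ×10^4 → 320000 Ω.
R2: brown, blue → 16; orange ×10^3 → 16000 Ω.
Series: 320000 + 16000 = 336000 Ω.

336000 Ω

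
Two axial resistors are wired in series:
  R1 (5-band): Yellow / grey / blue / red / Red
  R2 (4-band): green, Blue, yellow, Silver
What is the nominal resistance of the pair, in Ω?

R1: yellow, grey, blue → 486; red ×10^2 → 48600 Ω.
R2: green, blue → 56; yellow ×10^4 → 560000 Ω.
Series: 48600 + 560000 = 608600 Ω.

608600 Ω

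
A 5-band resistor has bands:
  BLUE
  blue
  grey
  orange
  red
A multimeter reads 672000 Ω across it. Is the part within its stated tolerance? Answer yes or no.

Blue → 6 (first significant figure)
Blue → 6 (second significant figure)
Grey → 8 (third significant figure)
Orange → ×10^3 multiplier
Red → ±2% tolerance
668 × 1000 = 668000 Ω
Allowed range: 654640 Ω to 681360 Ω.
672000 Ω lies inside that range.

yes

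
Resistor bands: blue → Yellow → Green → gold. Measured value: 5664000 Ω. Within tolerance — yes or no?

Blue → 6 (first significant figure)
Yellow → 4 (second significant figure)
Green → ×10^5 multiplier
Gold → ±5% tolerance
64 × 100000 = 6400000 Ω
Allowed range: 6080000 Ω to 6720000 Ω.
5664000 Ω lies outside that range.

no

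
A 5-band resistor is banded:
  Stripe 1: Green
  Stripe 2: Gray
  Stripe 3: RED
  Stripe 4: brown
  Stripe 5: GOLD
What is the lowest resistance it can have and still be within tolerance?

5529 Ω

Green → 5 (first significant figure)
Grey → 8 (second significant figure)
Red → 2 (third significant figure)
Brown → ×10 multiplier
Gold → ±5% tolerance
582 × 10 = 5820 Ω
Lowest = 5820 × (1 − 5/100) = 5529 Ω.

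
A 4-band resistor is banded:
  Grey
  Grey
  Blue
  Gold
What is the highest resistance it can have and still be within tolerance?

92400000 Ω

Grey → 8 (first significant figure)
Grey → 8 (second significant figure)
Blue → ×10^6 multiplier
Gold → ±5% tolerance
88 × 1000000 = 88000000 Ω
Highest = 88000000 × (1 + 5/100) = 92400000 Ω.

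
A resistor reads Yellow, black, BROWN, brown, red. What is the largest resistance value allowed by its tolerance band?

Yellow → 4 (first significant figure)
Black → 0 (second significant figure)
Brown → 1 (third significant figure)
Brown → ×10 multiplier
Red → ±2% tolerance
401 × 10 = 4010 Ω
Largest = 4010 × (1 + 2/100) = 4090.2 Ω.

4090.2 Ω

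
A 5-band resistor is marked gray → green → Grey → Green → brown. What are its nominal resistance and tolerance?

85800000 Ω ±1%

Grey → 8 (first significant figure)
Green → 5 (second significant figure)
Grey → 8 (third significant figure)
Green → ×10^5 multiplier
Brown → ±1% tolerance
858 × 100000 = 85800000 Ω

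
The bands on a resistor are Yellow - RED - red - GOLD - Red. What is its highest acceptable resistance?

Yellow → 4 (first significant figure)
Red → 2 (second significant figure)
Red → 2 (third significant figure)
Gold → ×0.1 multiplier
Red → ±2% tolerance
422 × 0.1 = 42.2 Ω
Highest = 42.2 × (1 + 2/100) = 43.044 Ω.

43.044 Ω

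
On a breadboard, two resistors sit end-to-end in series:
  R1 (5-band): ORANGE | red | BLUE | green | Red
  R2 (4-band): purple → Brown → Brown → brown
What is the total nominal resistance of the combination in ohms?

R1: orange, red, blue → 326; green ×10^5 → 32600000 Ω.
R2: violet, brown → 71; brown ×10 → 710 Ω.
Series: 32600000 + 710 = 32600710 Ω.

32600710 Ω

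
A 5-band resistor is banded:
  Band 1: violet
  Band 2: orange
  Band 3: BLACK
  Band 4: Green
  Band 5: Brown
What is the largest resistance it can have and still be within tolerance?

73730000 Ω

Violet → 7 (first significant figure)
Orange → 3 (second significant figure)
Black → 0 (third significant figure)
Green → ×10^5 multiplier
Brown → ±1% tolerance
730 × 100000 = 73000000 Ω
Largest = 73000000 × (1 + 1/100) = 73730000 Ω.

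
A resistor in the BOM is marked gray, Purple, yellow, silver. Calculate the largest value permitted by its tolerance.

Grey → 8 (first significant figure)
Violet → 7 (second significant figure)
Yellow → ×10^4 multiplier
Silver → ±10% tolerance
87 × 10000 = 870000 Ω
Largest = 870000 × (1 + 10/100) = 957000 Ω.

957000 Ω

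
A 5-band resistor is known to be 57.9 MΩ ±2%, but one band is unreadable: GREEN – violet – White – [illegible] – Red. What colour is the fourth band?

57900000 Ω = 579 × 10^5.
The fourth band is the multiplier, 10^5, which is green.

green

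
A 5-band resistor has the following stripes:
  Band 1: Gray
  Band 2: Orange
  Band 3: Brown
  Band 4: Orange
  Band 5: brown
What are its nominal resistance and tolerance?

Grey → 8 (first significant figure)
Orange → 3 (second significant figure)
Brown → 1 (third significant figure)
Orange → ×10^3 multiplier
Brown → ±1% tolerance
831 × 1000 = 831000 Ω

831000 Ω ±1%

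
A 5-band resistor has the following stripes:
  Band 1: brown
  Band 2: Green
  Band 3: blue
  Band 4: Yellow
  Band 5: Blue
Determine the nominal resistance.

Brown → 1 (first significant figure)
Green → 5 (second significant figure)
Blue → 6 (third significant figure)
Yellow → ×10^4 multiplier
156 × 10000 = 1560000 Ω

1560000 Ω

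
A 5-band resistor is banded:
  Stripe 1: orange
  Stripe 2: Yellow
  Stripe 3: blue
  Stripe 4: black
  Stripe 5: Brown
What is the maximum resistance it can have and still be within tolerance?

Orange → 3 (first significant figure)
Yellow → 4 (second significant figure)
Blue → 6 (third significant figure)
Black → ×1 multiplier
Brown → ±1% tolerance
346 × 1 = 346 Ω
Maximum = 346 × (1 + 1/100) = 349.46 Ω.

349.46 Ω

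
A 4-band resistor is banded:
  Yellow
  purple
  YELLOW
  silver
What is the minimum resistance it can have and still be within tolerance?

Yellow → 4 (first significant figure)
Violet → 7 (second significant figure)
Yellow → ×10^4 multiplier
Silver → ±10% tolerance
47 × 10000 = 470000 Ω
Minimum = 470000 × (1 − 10/100) = 423000 Ω.

423000 Ω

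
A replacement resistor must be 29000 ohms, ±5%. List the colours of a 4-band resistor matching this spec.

29000 Ω = 29 × 10^3.
2 → red
9 → white
Multiplier 10^3 → orange.
±5% tolerance → gold.

red, white, orange, gold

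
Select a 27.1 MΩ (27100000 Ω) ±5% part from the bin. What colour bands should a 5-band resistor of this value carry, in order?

27100000 Ω = 271 × 10^5.
2 → red
7 → violet
1 → brown
Multiplier 10^5 → green.
±5% tolerance → gold.

red, violet, brown, green, gold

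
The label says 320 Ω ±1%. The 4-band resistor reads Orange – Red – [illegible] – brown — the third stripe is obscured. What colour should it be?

brown

320 Ω = 32 × 10^1.
The third band is the multiplier, 10^1, which is brown.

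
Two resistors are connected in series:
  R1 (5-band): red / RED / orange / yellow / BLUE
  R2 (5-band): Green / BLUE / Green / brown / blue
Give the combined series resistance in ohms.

R1: red, red, orange → 223; yellow ×10^4 → 2230000 Ω.
R2: green, blue, green → 565; brown ×10 → 5650 Ω.
Series: 2230000 + 5650 = 2235650 Ω.

2235650 Ω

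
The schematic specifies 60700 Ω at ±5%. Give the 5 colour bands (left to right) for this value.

60700 Ω = 607 × 10^2.
6 → blue
0 → black
7 → violet
Multiplier 10^2 → red.
±5% tolerance → gold.

blue, black, violet, red, gold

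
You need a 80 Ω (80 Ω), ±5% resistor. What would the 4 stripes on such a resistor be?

grey, black, black, gold

80 Ω = 80 × 10^0.
8 → grey
0 → black
Multiplier 10^0 → black.
±5% tolerance → gold.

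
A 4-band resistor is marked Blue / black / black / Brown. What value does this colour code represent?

Blue → 6 (first significant figure)
Black → 0 (second significant figure)
Black → ×1 multiplier
60 × 1 = 60 Ω

60 Ω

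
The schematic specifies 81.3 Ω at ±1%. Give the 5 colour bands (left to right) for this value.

81.3 Ω = 813 × 10^-1.
8 → grey
1 → brown
3 → orange
Multiplier 10^-1 → gold.
±1% tolerance → brown.

grey, brown, orange, gold, brown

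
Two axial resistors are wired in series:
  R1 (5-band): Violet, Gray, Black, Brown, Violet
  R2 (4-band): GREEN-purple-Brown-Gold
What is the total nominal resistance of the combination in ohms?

R1: violet, grey, black → 780; brown ×10 → 7800 Ω.
R2: green, violet → 57; brown ×10 → 570 Ω.
Series: 7800 + 570 = 8370 Ω.

8370 Ω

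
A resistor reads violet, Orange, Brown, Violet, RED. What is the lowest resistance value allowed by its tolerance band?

7163800000 Ω

Violet → 7 (first significant figure)
Orange → 3 (second significant figure)
Brown → 1 (third significant figure)
Violet → ×10^7 multiplier
Red → ±2% tolerance
731 × 10000000 = 7310000000 Ω
Lowest = 7310000000 × (1 − 2/100) = 7163800000 Ω.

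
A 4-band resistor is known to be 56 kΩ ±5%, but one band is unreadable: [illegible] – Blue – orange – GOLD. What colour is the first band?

green

56000 Ω = 56 × 10^3.
The first band gives digit 5 of the significand, and 5 is green.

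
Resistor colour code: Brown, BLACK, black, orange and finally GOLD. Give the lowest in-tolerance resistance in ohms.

Brown → 1 (first significant figure)
Black → 0 (second significant figure)
Black → 0 (third significant figure)
Orange → ×10^3 multiplier
Gold → ±5% tolerance
100 × 1000 = 100000 Ω
Lowest = 100000 × (1 − 5/100) = 95000 Ω.

95000 Ω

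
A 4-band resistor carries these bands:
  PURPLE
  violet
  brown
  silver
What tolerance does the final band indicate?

The last band, silver, is the tolerance band.
Silver corresponds to ±10%.

±10%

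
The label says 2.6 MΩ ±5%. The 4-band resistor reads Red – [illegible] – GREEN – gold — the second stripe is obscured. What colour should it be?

blue

2600000 Ω = 26 × 10^5.
The second band gives digit 6 of the significand, and 6 is blue.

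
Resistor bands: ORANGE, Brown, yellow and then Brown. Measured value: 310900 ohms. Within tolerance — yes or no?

Orange → 3 (first significant figure)
Brown → 1 (second significant figure)
Yellow → ×10^4 multiplier
Brown → ±1% tolerance
31 × 10000 = 310000 Ω
Allowed range: 306900 Ω to 313100 Ω.
310900 ohms lies inside that range.

yes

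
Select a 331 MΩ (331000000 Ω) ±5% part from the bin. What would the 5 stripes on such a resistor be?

331000000 Ω = 331 × 10^6.
3 → orange
3 → orange
1 → brown
Multiplier 10^6 → blue.
±5% tolerance → gold.

orange, orange, brown, blue, gold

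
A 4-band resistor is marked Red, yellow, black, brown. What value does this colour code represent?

24 Ω

Red → 2 (first significant figure)
Yellow → 4 (second significant figure)
Black → ×1 multiplier
24 × 1 = 24 Ω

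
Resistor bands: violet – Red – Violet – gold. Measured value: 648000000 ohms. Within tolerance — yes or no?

Violet → 7 (first significant figure)
Red → 2 (second significant figure)
Violet → ×10^7 multiplier
Gold → ±5% tolerance
72 × 10000000 = 720000000 Ω
Allowed range: 684000000 Ω to 756000000 Ω.
648000000 ohms lies outside that range.

no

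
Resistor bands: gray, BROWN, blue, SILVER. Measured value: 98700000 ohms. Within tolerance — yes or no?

no

Grey → 8 (first significant figure)
Brown → 1 (second significant figure)
Blue → ×10^6 multiplier
Silver → ±10% tolerance
81 × 1000000 = 81000000 Ω
Allowed range: 72900000 Ω to 89100000 Ω.
98700000 ohms lies outside that range.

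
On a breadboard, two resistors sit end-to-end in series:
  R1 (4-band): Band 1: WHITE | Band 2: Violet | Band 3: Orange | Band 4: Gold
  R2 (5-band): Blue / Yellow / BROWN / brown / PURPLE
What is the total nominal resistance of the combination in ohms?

R1: white, violet → 97; orange ×10^3 → 97000 Ω.
R2: blue, yellow, brown → 641; brown ×10 → 6410 Ω.
Series: 97000 + 6410 = 103410 Ω.

103410 Ω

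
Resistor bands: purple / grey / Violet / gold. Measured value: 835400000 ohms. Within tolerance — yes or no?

no

Violet → 7 (first significant figure)
Grey → 8 (second significant figure)
Violet → ×10^7 multiplier
Gold → ±5% tolerance
78 × 10000000 = 780000000 Ω
Allowed range: 741000000 Ω to 819000000 Ω.
835400000 ohms lies outside that range.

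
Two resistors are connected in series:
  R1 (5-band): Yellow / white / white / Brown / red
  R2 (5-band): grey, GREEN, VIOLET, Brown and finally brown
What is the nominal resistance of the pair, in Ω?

R1: yellow, white, white → 499; brown ×10 → 4990 Ω.
R2: grey, green, violet → 857; brown ×10 → 8570 Ω.
Series: 4990 + 8570 = 13560 Ω.

13560 Ω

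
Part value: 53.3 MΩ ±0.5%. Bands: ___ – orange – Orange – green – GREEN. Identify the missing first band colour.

53300000 Ω = 533 × 10^5.
The first band gives digit 5 of the significand, and 5 is green.

green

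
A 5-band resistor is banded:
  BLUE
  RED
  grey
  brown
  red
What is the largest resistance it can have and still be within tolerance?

Blue → 6 (first significant figure)
Red → 2 (second significant figure)
Grey → 8 (third significant figure)
Brown → ×10 multiplier
Red → ±2% tolerance
628 × 10 = 6280 Ω
Largest = 6280 × (1 + 2/100) = 6405.6 Ω.

6405.6 Ω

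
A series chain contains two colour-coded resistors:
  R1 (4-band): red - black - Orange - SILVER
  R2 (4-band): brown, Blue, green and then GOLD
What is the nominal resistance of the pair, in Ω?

1620000 Ω

R1: red, black → 20; orange ×10^3 → 20000 Ω.
R2: brown, blue → 16; green ×10^5 → 1600000 Ω.
Series: 20000 + 1600000 = 1620000 Ω.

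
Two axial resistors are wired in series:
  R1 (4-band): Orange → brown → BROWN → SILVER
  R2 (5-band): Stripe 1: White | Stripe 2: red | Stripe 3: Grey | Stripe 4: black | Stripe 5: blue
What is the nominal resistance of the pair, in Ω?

R1: orange, brown → 31; brown ×10 → 310 Ω.
R2: white, red, grey → 928; black ×1 → 928 Ω.
Series: 310 + 928 = 1238 Ω.

1238 Ω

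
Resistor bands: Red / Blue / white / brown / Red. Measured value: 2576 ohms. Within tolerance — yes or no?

Red → 2 (first significant figure)
Blue → 6 (second significant figure)
White → 9 (third significant figure)
Brown → ×10 multiplier
Red → ±2% tolerance
269 × 10 = 2690 Ω
Allowed range: 2636.2 Ω to 2743.8 Ω.
2576 ohms lies outside that range.

no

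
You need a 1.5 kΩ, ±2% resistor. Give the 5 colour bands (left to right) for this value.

1500 Ω = 150 × 10^1.
1 → brown
5 → green
0 → black
Multiplier 10^1 → brown.
±2% tolerance → red.

brown, green, black, brown, red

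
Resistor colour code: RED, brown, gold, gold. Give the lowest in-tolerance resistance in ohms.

1.995 Ω

Red → 2 (first significant figure)
Brown → 1 (second significant figure)
Gold → ×0.1 multiplier
Gold → ±5% tolerance
21 × 0.1 = 2.1 Ω
Lowest = 2.1 × (1 − 5/100) = 1.995 Ω.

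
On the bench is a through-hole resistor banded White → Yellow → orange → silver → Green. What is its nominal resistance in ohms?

White → 9 (first significant figure)
Yellow → 4 (second significant figure)
Orange → 3 (third significant figure)
Silver → ×0.01 multiplier
943 × 0.01 = 9.43 Ω

9.43 Ω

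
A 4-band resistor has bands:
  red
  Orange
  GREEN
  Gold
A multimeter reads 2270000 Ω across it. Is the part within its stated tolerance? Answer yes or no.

Red → 2 (first significant figure)
Orange → 3 (second significant figure)
Green → ×10^5 multiplier
Gold → ±5% tolerance
23 × 100000 = 2300000 Ω
Allowed range: 2185000 Ω to 2415000 Ω.
2270000 Ω lies inside that range.

yes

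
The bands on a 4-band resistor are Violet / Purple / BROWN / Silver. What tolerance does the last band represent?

The last band, silver, is the tolerance band.
Silver corresponds to ±10%.

±10%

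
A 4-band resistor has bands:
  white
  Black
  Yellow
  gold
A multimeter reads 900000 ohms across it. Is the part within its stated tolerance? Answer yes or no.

yes

White → 9 (first significant figure)
Black → 0 (second significant figure)
Yellow → ×10^4 multiplier
Gold → ±5% tolerance
90 × 10000 = 900000 Ω
Allowed range: 855000 Ω to 945000 Ω.
900000 ohms lies inside that range.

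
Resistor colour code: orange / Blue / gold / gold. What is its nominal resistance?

Orange → 3 (first significant figure)
Blue → 6 (second significant figure)
Gold → ×0.1 multiplier
36 × 0.1 = 3.6 Ω

3.6 Ω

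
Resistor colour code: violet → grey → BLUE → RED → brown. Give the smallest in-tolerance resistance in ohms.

77814 Ω

Violet → 7 (first significant figure)
Grey → 8 (second significant figure)
Blue → 6 (third significant figure)
Red → ×10^2 multiplier
Brown → ±1% tolerance
786 × 100 = 78600 Ω
Smallest = 78600 × (1 − 1/100) = 77814 Ω.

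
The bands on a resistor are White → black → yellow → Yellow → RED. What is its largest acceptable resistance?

White → 9 (first significant figure)
Black → 0 (second significant figure)
Yellow → 4 (third significant figure)
Yellow → ×10^4 multiplier
Red → ±2% tolerance
904 × 10000 = 9040000 Ω
Largest = 9040000 × (1 + 2/100) = 9220800 Ω.

9220800 Ω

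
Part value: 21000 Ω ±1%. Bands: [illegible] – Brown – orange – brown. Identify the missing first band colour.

21000 Ω = 21 × 10^3.
The first band gives digit 2 of the significand, and 2 is red.

red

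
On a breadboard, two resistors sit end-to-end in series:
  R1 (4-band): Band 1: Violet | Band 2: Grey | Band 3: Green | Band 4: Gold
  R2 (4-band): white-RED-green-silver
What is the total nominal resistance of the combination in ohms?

R1: violet, grey → 78; green ×10^5 → 7800000 Ω.
R2: white, red → 92; green ×10^5 → 9200000 Ω.
Series: 7800000 + 9200000 = 17000000 Ω.

17000000 Ω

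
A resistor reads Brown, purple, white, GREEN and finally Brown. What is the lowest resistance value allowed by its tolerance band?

17721000 Ω

Brown → 1 (first significant figure)
Violet → 7 (second significant figure)
White → 9 (third significant figure)
Green → ×10^5 multiplier
Brown → ±1% tolerance
179 × 100000 = 17900000 Ω
Lowest = 17900000 × (1 − 1/100) = 17721000 Ω.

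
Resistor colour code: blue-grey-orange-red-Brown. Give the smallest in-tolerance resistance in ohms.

67617 Ω

Blue → 6 (first significant figure)
Grey → 8 (second significant figure)
Orange → 3 (third significant figure)
Red → ×10^2 multiplier
Brown → ±1% tolerance
683 × 100 = 68300 Ω
Smallest = 68300 × (1 − 1/100) = 67617 Ω.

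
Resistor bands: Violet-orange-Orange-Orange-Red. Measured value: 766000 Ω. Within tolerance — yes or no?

Violet → 7 (first significant figure)
Orange → 3 (second significant figure)
Orange → 3 (third significant figure)
Orange → ×10^3 multiplier
Red → ±2% tolerance
733 × 1000 = 733000 Ω
Allowed range: 718340 Ω to 747660 Ω.
766000 Ω lies outside that range.

no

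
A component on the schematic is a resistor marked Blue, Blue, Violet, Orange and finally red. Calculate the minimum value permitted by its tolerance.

Blue → 6 (first significant figure)
Blue → 6 (second significant figure)
Violet → 7 (third significant figure)
Orange → ×10^3 multiplier
Red → ±2% tolerance
667 × 1000 = 667000 Ω
Minimum = 667000 × (1 − 2/100) = 653660 Ω.

653660 Ω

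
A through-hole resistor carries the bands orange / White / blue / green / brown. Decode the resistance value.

39600000 Ω

Orange → 3 (first significant figure)
White → 9 (second significant figure)
Blue → 6 (third significant figure)
Green → ×10^5 multiplier
396 × 100000 = 39600000 Ω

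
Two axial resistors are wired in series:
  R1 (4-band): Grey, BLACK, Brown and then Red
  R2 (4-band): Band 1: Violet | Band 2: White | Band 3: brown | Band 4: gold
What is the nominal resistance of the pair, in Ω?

1590 Ω

R1: grey, black → 80; brown ×10 → 800 Ω.
R2: violet, white → 79; brown ×10 → 790 Ω.
Series: 800 + 790 = 1590 Ω.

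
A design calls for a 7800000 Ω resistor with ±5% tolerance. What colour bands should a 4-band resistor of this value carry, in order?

7800000 Ω = 78 × 10^5.
7 → violet
8 → grey
Multiplier 10^5 → green.
±5% tolerance → gold.

violet, grey, green, gold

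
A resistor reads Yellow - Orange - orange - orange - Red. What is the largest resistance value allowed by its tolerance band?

Yellow → 4 (first significant figure)
Orange → 3 (second significant figure)
Orange → 3 (third significant figure)
Orange → ×10^3 multiplier
Red → ±2% tolerance
433 × 1000 = 433000 Ω
Largest = 433000 × (1 + 2/100) = 441660 Ω.

441660 Ω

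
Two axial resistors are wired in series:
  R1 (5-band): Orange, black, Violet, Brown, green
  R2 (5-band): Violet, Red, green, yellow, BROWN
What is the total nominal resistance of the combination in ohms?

7253070 Ω

R1: orange, black, violet → 307; brown ×10 → 3070 Ω.
R2: violet, red, green → 725; yellow ×10^4 → 7250000 Ω.
Series: 3070 + 7250000 = 7253070 Ω.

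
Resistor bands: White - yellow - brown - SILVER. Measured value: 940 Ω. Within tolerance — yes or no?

White → 9 (first significant figure)
Yellow → 4 (second significant figure)
Brown → ×10 multiplier
Silver → ±10% tolerance
94 × 10 = 940 Ω
Allowed range: 846 Ω to 1034 Ω.
940 Ω lies inside that range.

yes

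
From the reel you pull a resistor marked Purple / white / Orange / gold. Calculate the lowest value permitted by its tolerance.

Violet → 7 (first significant figure)
White → 9 (second significant figure)
Orange → ×10^3 multiplier
Gold → ±5% tolerance
79 × 1000 = 79000 Ω
Lowest = 79000 × (1 − 5/100) = 75050 Ω.

75050 Ω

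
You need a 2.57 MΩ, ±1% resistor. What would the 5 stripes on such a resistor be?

2570000 Ω = 257 × 10^4.
2 → red
5 → green
7 → violet
Multiplier 10^4 → yellow.
±1% tolerance → brown.

red, green, violet, yellow, brown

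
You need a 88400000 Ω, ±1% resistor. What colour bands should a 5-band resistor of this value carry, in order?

grey, grey, yellow, green, brown

88400000 Ω = 884 × 10^5.
8 → grey
8 → grey
4 → yellow
Multiplier 10^5 → green.
±1% tolerance → brown.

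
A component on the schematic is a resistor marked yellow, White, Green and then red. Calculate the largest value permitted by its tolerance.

4998000 Ω

Yellow → 4 (first significant figure)
White → 9 (second significant figure)
Green → ×10^5 multiplier
Red → ±2% tolerance
49 × 100000 = 4900000 Ω
Largest = 4900000 × (1 + 2/100) = 4998000 Ω.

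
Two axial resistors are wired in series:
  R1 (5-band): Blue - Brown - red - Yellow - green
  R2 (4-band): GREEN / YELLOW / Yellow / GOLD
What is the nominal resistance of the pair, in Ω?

6660000 Ω

R1: blue, brown, red → 612; yellow ×10^4 → 6120000 Ω.
R2: green, yellow → 54; yellow ×10^4 → 540000 Ω.
Series: 6120000 + 540000 = 6660000 Ω.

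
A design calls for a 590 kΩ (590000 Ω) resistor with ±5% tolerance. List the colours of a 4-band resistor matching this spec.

590000 Ω = 59 × 10^4.
5 → green
9 → white
Multiplier 10^4 → yellow.
±5% tolerance → gold.

green, white, yellow, gold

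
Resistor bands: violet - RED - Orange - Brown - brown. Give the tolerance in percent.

±1%

The last band, brown, is the tolerance band.
Brown corresponds to ±1%.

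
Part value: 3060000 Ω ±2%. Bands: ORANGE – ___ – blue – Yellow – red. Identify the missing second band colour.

black

3060000 Ω = 306 × 10^4.
The second band gives digit 0 of the significand, and 0 is black.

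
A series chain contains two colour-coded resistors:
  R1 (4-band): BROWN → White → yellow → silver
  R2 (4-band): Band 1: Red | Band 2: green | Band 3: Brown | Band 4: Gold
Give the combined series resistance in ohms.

190250 Ω

R1: brown, white → 19; yellow ×10^4 → 190000 Ω.
R2: red, green → 25; brown ×10 → 250 Ω.
Series: 190000 + 250 = 190250 Ω.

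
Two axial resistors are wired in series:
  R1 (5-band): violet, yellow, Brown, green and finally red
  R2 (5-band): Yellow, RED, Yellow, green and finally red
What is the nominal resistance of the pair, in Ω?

116500000 Ω

R1: violet, yellow, brown → 741; green ×10^5 → 74100000 Ω.
R2: yellow, red, yellow → 424; green ×10^5 → 42400000 Ω.
Series: 74100000 + 42400000 = 116500000 Ω.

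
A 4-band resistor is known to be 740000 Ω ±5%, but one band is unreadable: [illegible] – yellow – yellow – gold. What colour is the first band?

740000 Ω = 74 × 10^4.
The first band gives digit 7 of the significand, and 7 is violet.

violet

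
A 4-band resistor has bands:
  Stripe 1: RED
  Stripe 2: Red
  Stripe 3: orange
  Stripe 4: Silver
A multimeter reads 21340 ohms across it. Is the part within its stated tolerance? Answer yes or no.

yes

Red → 2 (first significant figure)
Red → 2 (second significant figure)
Orange → ×10^3 multiplier
Silver → ±10% tolerance
22 × 1000 = 22000 Ω
Allowed range: 19800 Ω to 24200 Ω.
21340 ohms lies inside that range.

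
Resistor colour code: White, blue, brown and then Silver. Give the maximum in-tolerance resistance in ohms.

White → 9 (first significant figure)
Blue → 6 (second significant figure)
Brown → ×10 multiplier
Silver → ±10% tolerance
96 × 10 = 960 Ω
Maximum = 960 × (1 + 10/100) = 1056 Ω.

1056 Ω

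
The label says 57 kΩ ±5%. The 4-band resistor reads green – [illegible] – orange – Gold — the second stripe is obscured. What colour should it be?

57000 Ω = 57 × 10^3.
The second band gives digit 7 of the significand, and 7 is violet.

violet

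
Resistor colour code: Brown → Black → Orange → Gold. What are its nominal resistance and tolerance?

10000 Ω ±5%

Brown → 1 (first significant figure)
Black → 0 (second significant figure)
Orange → ×10^3 multiplier
Gold → ±5% tolerance
10 × 1000 = 10000 Ω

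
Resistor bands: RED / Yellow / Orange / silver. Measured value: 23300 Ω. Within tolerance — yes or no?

yes

Red → 2 (first significant figure)
Yellow → 4 (second significant figure)
Orange → ×10^3 multiplier
Silver → ±10% tolerance
24 × 1000 = 24000 Ω
Allowed range: 21600 Ω to 26400 Ω.
23300 Ω lies inside that range.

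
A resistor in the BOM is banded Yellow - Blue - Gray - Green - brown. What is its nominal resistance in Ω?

Yellow → 4 (first significant figure)
Blue → 6 (second significant figure)
Grey → 8 (third significant figure)
Green → ×10^5 multiplier
468 × 100000 = 46800000 Ω

46800000 Ω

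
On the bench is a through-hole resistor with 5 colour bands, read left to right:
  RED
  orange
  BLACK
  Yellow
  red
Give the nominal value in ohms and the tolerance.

2300000 Ω ±2%

Red → 2 (first significant figure)
Orange → 3 (second significant figure)
Black → 0 (third significant figure)
Yellow → ×10^4 multiplier
Red → ±2% tolerance
230 × 10000 = 2300000 Ω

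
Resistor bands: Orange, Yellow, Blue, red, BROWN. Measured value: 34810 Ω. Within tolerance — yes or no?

Orange → 3 (first significant figure)
Yellow → 4 (second significant figure)
Blue → 6 (third significant figure)
Red → ×10^2 multiplier
Brown → ±1% tolerance
346 × 100 = 34600 Ω
Allowed range: 34254 Ω to 34946 Ω.
34810 Ω lies inside that range.

yes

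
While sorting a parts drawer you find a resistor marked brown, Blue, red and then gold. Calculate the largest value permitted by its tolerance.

Brown → 1 (first significant figure)
Blue → 6 (second significant figure)
Red → ×10^2 multiplier
Gold → ±5% tolerance
16 × 100 = 1600 Ω
Largest = 1600 × (1 + 5/100) = 1680 Ω.

1680 Ω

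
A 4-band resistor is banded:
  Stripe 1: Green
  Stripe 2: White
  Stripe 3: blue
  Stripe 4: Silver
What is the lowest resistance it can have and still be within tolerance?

Green → 5 (first significant figure)
White → 9 (second significant figure)
Blue → ×10^6 multiplier
Silver → ±10% tolerance
59 × 1000000 = 59000000 Ω
Lowest = 59000000 × (1 − 10/100) = 53100000 Ω.

53100000 Ω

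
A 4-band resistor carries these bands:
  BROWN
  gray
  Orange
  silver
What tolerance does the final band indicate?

±10%

The last band, silver, is the tolerance band.
Silver corresponds to ±10%.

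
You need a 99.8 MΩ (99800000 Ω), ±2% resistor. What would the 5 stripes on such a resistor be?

99800000 Ω = 998 × 10^5.
9 → white
9 → white
8 → grey
Multiplier 10^5 → green.
±2% tolerance → red.

white, white, grey, green, red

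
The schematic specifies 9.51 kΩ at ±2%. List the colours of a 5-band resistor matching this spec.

9510 Ω = 951 × 10^1.
9 → white
5 → green
1 → brown
Multiplier 10^1 → brown.
±2% tolerance → red.

white, green, brown, brown, red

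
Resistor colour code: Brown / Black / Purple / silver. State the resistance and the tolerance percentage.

100000000 Ω ±10%

Brown → 1 (first significant figure)
Black → 0 (second significant figure)
Violet → ×10^7 multiplier
Silver → ±10% tolerance
10 × 10000000 = 100000000 Ω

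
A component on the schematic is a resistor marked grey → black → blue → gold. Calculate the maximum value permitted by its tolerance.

Grey → 8 (first significant figure)
Black → 0 (second significant figure)
Blue → ×10^6 multiplier
Gold → ±5% tolerance
80 × 1000000 = 80000000 Ω
Maximum = 80000000 × (1 + 5/100) = 84000000 Ω.

84000000 Ω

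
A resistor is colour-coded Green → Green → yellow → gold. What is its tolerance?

The last band, gold, is the tolerance band.
Gold corresponds to ±5%.

±5%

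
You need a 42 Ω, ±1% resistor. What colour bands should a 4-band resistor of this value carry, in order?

yellow, red, black, brown

42 Ω = 42 × 10^0.
4 → yellow
2 → red
Multiplier 10^0 → black.
±1% tolerance → brown.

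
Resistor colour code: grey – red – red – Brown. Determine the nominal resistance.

Grey → 8 (first significant figure)
Red → 2 (second significant figure)
Red → ×10^2 multiplier
82 × 100 = 8200 Ω

8200 Ω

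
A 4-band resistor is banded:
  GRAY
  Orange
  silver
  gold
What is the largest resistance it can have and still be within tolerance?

Grey → 8 (first significant figure)
Orange → 3 (second significant figure)
Silver → ×0.01 multiplier
Gold → ±5% tolerance
83 × 0.01 = 0.83 Ω
Largest = 0.83 × (1 + 5/100) = 0.8715 Ω.

0.8715 Ω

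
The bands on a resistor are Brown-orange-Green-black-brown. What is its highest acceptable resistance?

136.35 Ω

Brown → 1 (first significant figure)
Orange → 3 (second significant figure)
Green → 5 (third significant figure)
Black → ×1 multiplier
Brown → ±1% tolerance
135 × 1 = 135 Ω
Highest = 135 × (1 + 1/100) = 136.35 Ω.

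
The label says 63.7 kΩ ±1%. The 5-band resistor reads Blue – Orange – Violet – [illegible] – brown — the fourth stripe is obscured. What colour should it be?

red

63700 Ω = 637 × 10^2.
The fourth band is the multiplier, 10^2, which is red.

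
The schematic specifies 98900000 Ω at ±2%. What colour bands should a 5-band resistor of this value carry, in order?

98900000 Ω = 989 × 10^5.
9 → white
8 → grey
9 → white
Multiplier 10^5 → green.
±2% tolerance → red.

white, grey, white, green, red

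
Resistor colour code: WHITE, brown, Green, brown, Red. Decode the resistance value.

White → 9 (first significant figure)
Brown → 1 (second significant figure)
Green → 5 (third significant figure)
Brown → ×10 multiplier
915 × 10 = 9150 Ω

9150 Ω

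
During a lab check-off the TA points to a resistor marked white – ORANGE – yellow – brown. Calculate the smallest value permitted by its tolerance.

White → 9 (first significant figure)
Orange → 3 (second significant figure)
Yellow → ×10^4 multiplier
Brown → ±1% tolerance
93 × 10000 = 930000 Ω
Smallest = 930000 × (1 − 1/100) = 920700 Ω.

920700 Ω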